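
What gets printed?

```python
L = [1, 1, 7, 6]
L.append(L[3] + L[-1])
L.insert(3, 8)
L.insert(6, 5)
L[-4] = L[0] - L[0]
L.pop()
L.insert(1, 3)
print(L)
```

append L[3]+L[-1] = 6+6 = 12 → [1, 1, 7, 6, 12]
insert 8 at 3 → [1, 1, 7, 8, 6, 12]
insert 5 at 6 → [1, 1, 7, 8, 6, 12, 5]
L[-4] = L[0]-L[0] = 1-1 = 0 → [1, 1, 7, 0, 6, 12, 5]
pop() removes 5 → [1, 1, 7, 0, 6, 12]
insert 3 at 1 → [1, 3, 1, 7, 0, 6, 12]

[1, 3, 1, 7, 0, 6, 12]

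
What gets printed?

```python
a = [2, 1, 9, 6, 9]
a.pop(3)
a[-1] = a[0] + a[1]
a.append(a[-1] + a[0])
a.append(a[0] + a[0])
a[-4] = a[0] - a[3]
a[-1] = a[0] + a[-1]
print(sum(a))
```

16

pop(3) removes 6 → [2, 1, 9, 9]
a[-1] = a[0]+a[1] = 2+1 = 3 → [2, 1, 9, 3]
append a[-1]+a[0] = 3+2 = 5 → [2, 1, 9, 3, 5]
append a[0]+a[0] = 2+2 = 4 → [2, 1, 9, 3, 5, 4]
a[-4] = a[0]-a[3] = 2-3 = -1 → [2, 1, -1, 3, 5, 4]
a[-1] = a[0]+a[-1] = 2+4 = 6 → [2, 1, -1, 3, 5, 6]
sum = 16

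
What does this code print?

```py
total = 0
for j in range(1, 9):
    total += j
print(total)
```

36

j=1: total = 0+1 = 1
j=2: total = 1+2 = 3
j=3: total = 3+3 = 6
j=4: total = 6+4 = 10
j=5: total = 10+5 = 15
j=6: total = 15+6 = 21
j=7: total = 21+7 = 28
j=8: total = 28+8 = 36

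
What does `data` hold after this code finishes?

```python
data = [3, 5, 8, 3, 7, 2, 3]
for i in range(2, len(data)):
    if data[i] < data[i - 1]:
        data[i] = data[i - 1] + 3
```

[3, 5, 8, 11, 14, 17, 20]

i=2: 8>=5, unchanged → [3, 5, 8, 3, 7, 2, 3]
i=3: 3<8, data[3] = 8+3 = 11 → [3, 5, 8, 11, 7, 2, 3]
i=4: 7<11, data[4] = 11+3 = 14 → [3, 5, 8, 11, 14, 2, 3]
i=5: 2<14, data[5] = 14+3 = 17 → [3, 5, 8, 11, 14, 17, 3]
i=6: 3<17, data[6] = 17+3 = 20 → [3, 5, 8, 11, 14, 17, 20]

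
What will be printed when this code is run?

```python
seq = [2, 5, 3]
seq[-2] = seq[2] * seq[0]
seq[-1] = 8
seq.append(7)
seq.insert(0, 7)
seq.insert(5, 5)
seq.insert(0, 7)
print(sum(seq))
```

seq[-2] = seq[2]*seq[0] = 3*2 = 6 → [2, 6, 3]
seq[-1] = 8 → [2, 6, 8]
append 7 → [2, 6, 8, 7]
insert 7 at 0 → [7, 2, 6, 8, 7]
insert 5 at 5 → [7, 2, 6, 8, 7, 5]
insert 7 at 0 → [7, 7, 2, 6, 8, 7, 5]
sum = 42

42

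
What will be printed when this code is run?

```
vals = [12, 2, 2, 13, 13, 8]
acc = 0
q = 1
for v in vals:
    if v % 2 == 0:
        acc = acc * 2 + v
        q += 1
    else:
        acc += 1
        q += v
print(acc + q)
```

v=12: even, acc = 0*2+12 = 12; q=2
v=2: even, acc = 12*2+2 = 26; q=3
v=2: even, acc = 26*2+2 = 54; q=4
v=13: not even, acc = 54+1 = 55; q=17
v=13: not even, acc = 55+1 = 56; q=30
v=8: even, acc = 56*2+8 = 120; q=31
acc+q = 120+31 = 151

151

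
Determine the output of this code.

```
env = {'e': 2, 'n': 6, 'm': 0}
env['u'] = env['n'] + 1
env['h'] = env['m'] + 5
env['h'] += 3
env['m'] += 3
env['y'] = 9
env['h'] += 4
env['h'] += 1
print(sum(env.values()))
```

env['u'] = env['n']+1 = 7 → {'e': 2, 'n': 6, 'm': 0, 'u': 7}
env['h'] = env['m']+5 = 5 → {'e': 2, 'n': 6, 'm': 0, 'u': 7, 'h': 5}
env['h'] = 5+3 = 8 → {'e': 2, 'n': 6, 'm': 0, 'u': 7, 'h': 8}
env['m'] = 0+3 = 3 → {'e': 2, 'n': 6, 'm': 3, 'u': 7, 'h': 8}
env['y'] = 9 → {'e': 2, 'n': 6, 'm': 3, 'u': 7, 'h': 8, 'y': 9}
env['h'] = 8+4 = 12 → {'e': 2, 'n': 6, 'm': 3, 'u': 7, 'h': 12, 'y': 9}
env['h'] = 12+1 = 13 → {'e': 2, 'n': 6, 'm': 3, 'u': 7, 'h': 13, 'y': 9}
sum of values = 40

40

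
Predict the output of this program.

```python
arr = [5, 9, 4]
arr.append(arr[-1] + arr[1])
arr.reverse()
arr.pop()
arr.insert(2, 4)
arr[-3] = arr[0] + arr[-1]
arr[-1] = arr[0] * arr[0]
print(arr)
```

append arr[-1]+arr[1] = 4+9 = 13 → [5, 9, 4, 13]
reverse → [13, 4, 9, 5]
pop() removes 5 → [13, 4, 9]
insert 4 at 2 → [13, 4, 4, 9]
arr[-3] = arr[0]+arr[-1] = 13+9 = 22 → [13, 22, 4, 9]
arr[-1] = arr[0]*arr[0] = 13*13 = 169 → [13, 22, 4, 169]

[13, 22, 4, 169]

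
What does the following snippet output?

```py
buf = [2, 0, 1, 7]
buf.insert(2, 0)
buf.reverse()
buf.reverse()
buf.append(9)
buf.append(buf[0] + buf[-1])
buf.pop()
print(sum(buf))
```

19

insert 0 at 2 → [2, 0, 0, 1, 7]
reverse → [7, 1, 0, 0, 2]
reverse → [2, 0, 0, 1, 7]
append 9 → [2, 0, 0, 1, 7, 9]
append buf[0]+buf[-1] = 2+9 = 11 → [2, 0, 0, 1, 7, 9, 11]
pop() removes 11 → [2, 0, 0, 1, 7, 9]
sum = 19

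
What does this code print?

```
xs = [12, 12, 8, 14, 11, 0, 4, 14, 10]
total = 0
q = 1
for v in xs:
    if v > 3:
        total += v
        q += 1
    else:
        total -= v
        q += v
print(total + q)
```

94

v=12: >3, total = 0+12 = 12; q=2
v=12: >3, total = 12+12 = 24; q=3
v=8: >3, total = 24+8 = 32; q=4
v=14: >3, total = 32+14 = 46; q=5
v=11: >3, total = 46+11 = 57; q=6
v=0: not >3, total = 57-0 = 57; q=6
v=4: >3, total = 57+4 = 61; q=7
v=14: >3, total = 61+14 = 75; q=8
v=10: >3, total = 75+10 = 85; q=9
total+q = 85+9 = 94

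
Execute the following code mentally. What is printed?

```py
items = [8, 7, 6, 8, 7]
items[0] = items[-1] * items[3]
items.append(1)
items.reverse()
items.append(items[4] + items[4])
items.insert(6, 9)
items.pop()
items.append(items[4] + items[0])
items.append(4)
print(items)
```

[1, 7, 8, 6, 7, 56, 9, 8, 4]

items[0] = items[-1]*items[3] = 7*8 = 56 → [56, 7, 6, 8, 7]
append 1 → [56, 7, 6, 8, 7, 1]
reverse → [1, 7, 8, 6, 7, 56]
append items[4]+items[4] = 7+7 = 14 → [1, 7, 8, 6, 7, 56, 14]
insert 9 at 6 → [1, 7, 8, 6, 7, 56, 9, 14]
pop() removes 14 → [1, 7, 8, 6, 7, 56, 9]
append items[4]+items[0] = 7+1 = 8 → [1, 7, 8, 6, 7, 56, 9, 8]
append 4 → [1, 7, 8, 6, 7, 56, 9, 8, 4]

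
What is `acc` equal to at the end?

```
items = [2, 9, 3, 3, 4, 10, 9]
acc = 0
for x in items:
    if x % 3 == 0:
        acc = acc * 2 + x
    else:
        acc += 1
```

119

x=2: not %3==0, acc = 0+1 = 1
x=9: %3==0, acc = 1*2+9 = 11
x=3: %3==0, acc = 11*2+3 = 25
x=3: %3==0, acc = 25*2+3 = 53
x=4: not %3==0, acc = 53+1 = 54
x=10: not %3==0, acc = 54+1 = 55
x=9: %3==0, acc = 55*2+9 = 119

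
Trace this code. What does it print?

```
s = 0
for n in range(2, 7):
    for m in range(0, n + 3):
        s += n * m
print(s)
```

505

n=2,m=0: s = 0+0 = 0
n=2,m=1: s = 0+2 = 2
n=2,m=2: s = 2+4 = 6
n=2,m=3: s = 6+6 = 12
n=2,m=4: s = 12+8 = 20
n=3,m=0: s = 20+0 = 20
n=3,m=1: s = 20+3 = 23
n=3,m=2: s = 23+6 = 29
n=3,m=3: s = 29+9 = 38
n=3,m=4: s = 38+12 = 50
n=3,m=5: s = 50+15 = 65
n=4,m=0: s = 65+0 = 65
n=4,m=1: s = 65+4 = 69
n=4,m=2: s = 69+8 = 77
n=4,m=3: s = 77+12 = 89
n=4,m=4: s = 89+16 = 105
n=4,m=5: s = 105+20 = 125
n=4,m=6: s = 125+24 = 149
n=5,m=0: s = 149+0 = 149
n=5,m=1: s = 149+5 = 154
n=5,m=2: s = 154+10 = 164
n=5,m=3: s = 164+15 = 179
n=5,m=4: s = 179+20 = 199
n=5,m=5: s = 199+25 = 224
n=5,m=6: s = 224+30 = 254
n=5,m=7: s = 254+35 = 289
n=6,m=0: s = 289+0 = 289
n=6,m=1: s = 289+6 = 295
n=6,m=2: s = 295+12 = 307
n=6,m=3: s = 307+18 = 325
n=6,m=4: s = 325+24 = 349
n=6,m=5: s = 349+30 = 379
n=6,m=6: s = 379+36 = 415
n=6,m=7: s = 415+42 = 457
n=6,m=8: s = 457+48 = 505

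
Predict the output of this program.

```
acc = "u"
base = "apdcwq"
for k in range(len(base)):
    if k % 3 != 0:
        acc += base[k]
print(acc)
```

updwq

k=0: skip
k=1: add 'p' → 'up'
k=2: add 'd' → 'upd'
k=3: skip
k=4: add 'w' → 'updw'
k=5: add 'q' → 'updwq'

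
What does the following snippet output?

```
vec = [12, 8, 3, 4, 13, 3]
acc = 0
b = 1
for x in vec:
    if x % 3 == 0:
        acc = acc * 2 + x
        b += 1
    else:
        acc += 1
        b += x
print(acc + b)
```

94

x=12: %3==0, acc = 0*2+12 = 12; b=2
x=8: not %3==0, acc = 12+1 = 13; b=10
x=3: %3==0, acc = 13*2+3 = 29; b=11
x=4: not %3==0, acc = 29+1 = 30; b=15
x=13: not %3==0, acc = 30+1 = 31; b=28
x=3: %3==0, acc = 31*2+3 = 65; b=29
acc+b = 65+29 = 94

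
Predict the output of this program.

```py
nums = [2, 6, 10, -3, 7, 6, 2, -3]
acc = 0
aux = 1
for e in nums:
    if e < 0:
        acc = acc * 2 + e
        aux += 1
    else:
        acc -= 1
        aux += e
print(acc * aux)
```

-972

e=2: not <0, acc = 0-1 = -1; aux=3
e=6: not <0, acc = (-1)-1 = -2; aux=9
e=10: not <0, acc = (-2)-1 = -3; aux=19
e=-3: <0, acc = (-3)*2+(-3) = -9; aux=20
e=7: not <0, acc = (-9)-1 = -10; aux=27
e=6: not <0, acc = (-10)-1 = -11; aux=33
e=2: not <0, acc = (-11)-1 = -12; aux=35
e=-3: <0, acc = (-12)*2+(-3) = -27; aux=36
acc*aux = (-27)*36 = -972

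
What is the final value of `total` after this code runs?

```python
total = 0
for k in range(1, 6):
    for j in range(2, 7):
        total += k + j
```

k=1,j=2: total = 0+3 = 3
k=1,j=3: total = 3+4 = 7
k=1,j=4: total = 7+5 = 12
k=1,j=5: total = 12+6 = 18
k=1,j=6: total = 18+7 = 25
k=2,j=2: total = 25+4 = 29
k=2,j=3: total = 29+5 = 34
k=2,j=4: total = 34+6 = 40
k=2,j=5: total = 40+7 = 47
k=2,j=6: total = 47+8 = 55
k=3,j=2: total = 55+5 = 60
k=3,j=3: total = 60+6 = 66
k=3,j=4: total = 66+7 = 73
k=3,j=5: total = 73+8 = 81
k=3,j=6: total = 81+9 = 90
k=4,j=2: total = 90+6 = 96
k=4,j=3: total = 96+7 = 103
k=4,j=4: total = 103+8 = 111
k=4,j=5: total = 111+9 = 120
k=4,j=6: total = 120+10 = 130
k=5,j=2: total = 130+7 = 137
k=5,j=3: total = 137+8 = 145
k=5,j=4: total = 145+9 = 154
k=5,j=5: total = 154+10 = 164
k=5,j=6: total = 164+11 = 175

175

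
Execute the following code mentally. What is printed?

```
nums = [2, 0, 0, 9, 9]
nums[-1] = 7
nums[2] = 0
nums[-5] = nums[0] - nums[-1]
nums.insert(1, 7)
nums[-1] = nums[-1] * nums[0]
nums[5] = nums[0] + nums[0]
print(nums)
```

[-5, 7, 0, 0, 9, -10]

nums[-1] = 7 → [2, 0, 0, 9, 7]
nums[2] = 0 → [2, 0, 0, 9, 7]
nums[-5] = nums[0]-nums[-1] = 2-7 = -5 → [-5, 0, 0, 9, 7]
insert 7 at 1 → [-5, 7, 0, 0, 9, 7]
nums[-1] = nums[-1]*nums[0] = 7*(-5) = -35 → [-5, 7, 0, 0, 9, -35]
nums[5] = nums[0]+nums[0] = (-5)+(-5) = -10 → [-5, 7, 0, 0, 9, -10]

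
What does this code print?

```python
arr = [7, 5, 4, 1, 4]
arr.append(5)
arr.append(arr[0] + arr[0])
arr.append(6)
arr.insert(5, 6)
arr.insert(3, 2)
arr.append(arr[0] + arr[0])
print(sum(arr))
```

68

append 5 → [7, 5, 4, 1, 4, 5]
append arr[0]+arr[0] = 7+7 = 14 → [7, 5, 4, 1, 4, 5, 14]
append 6 → [7, 5, 4, 1, 4, 5, 14, 6]
insert 6 at 5 → [7, 5, 4, 1, 4, 6, 5, 14, 6]
insert 2 at 3 → [7, 5, 4, 2, 1, 4, 6, 5, 14, 6]
append arr[0]+arr[0] = 7+7 = 14 → [7, 5, 4, 2, 1, 4, 6, 5, 14, 6, 14]
sum = 68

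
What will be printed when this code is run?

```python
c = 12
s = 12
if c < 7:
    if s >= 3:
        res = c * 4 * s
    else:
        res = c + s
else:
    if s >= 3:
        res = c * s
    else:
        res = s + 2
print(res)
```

144

c=12, s=12
c < 7 is False; s >= 3 is True
→ res = c * s = 144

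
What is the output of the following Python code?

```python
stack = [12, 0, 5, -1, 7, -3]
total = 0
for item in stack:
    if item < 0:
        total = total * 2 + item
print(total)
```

-5

item=12: not <0
item=0: not <0
item=5: not <0
item=-1: <0, total = 0*2+(-1) = -1
item=7: not <0
item=-3: <0, total = (-1)*2+(-3) = -5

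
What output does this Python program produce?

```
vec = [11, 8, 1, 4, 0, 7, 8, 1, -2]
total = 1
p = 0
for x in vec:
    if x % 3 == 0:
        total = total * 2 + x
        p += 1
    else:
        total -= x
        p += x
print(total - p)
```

-99

x=11: not %3==0, total = 1-11 = -10; p=11
x=8: not %3==0, total = (-10)-8 = -18; p=19
x=1: not %3==0, total = (-18)-1 = -19; p=20
x=4: not %3==0, total = (-19)-4 = -23; p=24
x=0: %3==0, total = (-23)*2+0 = -46; p=25
x=7: not %3==0, total = (-46)-7 = -53; p=32
x=8: not %3==0, total = (-53)-8 = -61; p=40
x=1: not %3==0, total = (-61)-1 = -62; p=41
x=-2: not %3==0, total = (-62)-(-2) = -60; p=39
total-p = (-60)-39 = -99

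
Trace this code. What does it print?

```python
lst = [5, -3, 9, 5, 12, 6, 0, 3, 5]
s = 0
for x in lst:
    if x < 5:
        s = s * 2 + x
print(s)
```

-9

x=5: not <5
x=-3: <5, s = 0*2+(-3) = -3
x=9: not <5
x=5: not <5
x=12: not <5
x=6: not <5
x=0: <5, s = (-3)*2+0 = -6
x=3: <5, s = (-6)*2+3 = -9
x=5: not <5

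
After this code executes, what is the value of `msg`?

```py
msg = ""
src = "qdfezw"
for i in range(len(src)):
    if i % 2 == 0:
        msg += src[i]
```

i=0: add 'q' → 'q'
i=1: skip
i=2: add 'f' → 'qf'
i=3: skip
i=4: add 'z' → 'qfz'
i=5: skip

'qfz'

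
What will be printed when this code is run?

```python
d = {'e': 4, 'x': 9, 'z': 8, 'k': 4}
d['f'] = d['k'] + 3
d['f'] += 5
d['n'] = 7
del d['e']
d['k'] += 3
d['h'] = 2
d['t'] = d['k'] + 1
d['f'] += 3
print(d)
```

d['f'] = d['k']+3 = 7 → {'e': 4, 'x': 9, 'z': 8, 'k': 4, 'f': 7}
d['f'] = 7+5 = 12 → {'e': 4, 'x': 9, 'z': 8, 'k': 4, 'f': 12}
d['n'] = 7 → {'e': 4, 'x': 9, 'z': 8, 'k': 4, 'f': 12, 'n': 7}
del 'e' → {'x': 9, 'z': 8, 'k': 4, 'f': 12, 'n': 7}
d['k'] = 4+3 = 7 → {'x': 9, 'z': 8, 'k': 7, 'f': 12, 'n': 7}
d['h'] = 2 → {'x': 9, 'z': 8, 'k': 7, 'f': 12, 'n': 7, 'h': 2}
d['t'] = d['k']+1 = 8 → {'x': 9, 'z': 8, 'k': 7, 'f': 12, 'n': 7, 'h': 2, 't': 8}
d['f'] = 12+3 = 15 → {'x': 9, 'z': 8, 'k': 7, 'f': 15, 'n': 7, 'h': 2, 't': 8}

{'x': 9, 'z': 8, 'k': 7, 'f': 15, 'n': 7, 'h': 2, 't': 8}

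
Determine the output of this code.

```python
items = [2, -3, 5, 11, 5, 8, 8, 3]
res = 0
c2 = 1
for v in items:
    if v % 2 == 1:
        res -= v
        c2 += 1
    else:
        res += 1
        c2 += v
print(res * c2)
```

-432

v=2: not odd, res = 0+1 = 1; c2=3
v=-3: odd, res = 1-(-3) = 4; c2=4
v=5: odd, res = 4-5 = -1; c2=5
v=11: odd, res = (-1)-11 = -12; c2=6
v=5: odd, res = (-12)-5 = -17; c2=7
v=8: not odd, res = (-17)+1 = -16; c2=15
v=8: not odd, res = (-16)+1 = -15; c2=23
v=3: odd, res = (-15)-3 = -18; c2=24
res*c2 = (-18)*24 = -432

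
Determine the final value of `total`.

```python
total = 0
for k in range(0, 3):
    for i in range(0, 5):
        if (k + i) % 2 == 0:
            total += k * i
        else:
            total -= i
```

k=0,i=0: even sum, total = 0+0 = 0
k=0,i=1: odd sum, total = 0-1 = -1
k=0,i=2: even sum, total = (-1)+0 = -1
k=0,i=3: odd sum, total = (-1)-3 = -4
k=0,i=4: even sum, total = (-4)+0 = -4
k=1,i=0: odd sum, total = (-4)-0 = -4
k=1,i=1: even sum, total = (-4)+1 = -3
k=1,i=2: odd sum, total = (-3)-2 = -5
k=1,i=3: even sum, total = (-5)+3 = -2
k=1,i=4: odd sum, total = (-2)-4 = -6
k=2,i=0: even sum, total = (-6)+0 = -6
k=2,i=1: odd sum, total = (-6)-1 = -7
k=2,i=2: even sum, total = (-7)+4 = -3
k=2,i=3: odd sum, total = (-3)-3 = -6
k=2,i=4: even sum, total = (-6)+8 = 2

2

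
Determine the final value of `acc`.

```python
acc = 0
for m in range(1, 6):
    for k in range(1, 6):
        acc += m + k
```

m=1,k=1: acc = 0+2 = 2
m=1,k=2: acc = 2+3 = 5
m=1,k=3: acc = 5+4 = 9
m=1,k=4: acc = 9+5 = 14
m=1,k=5: acc = 14+6 = 20
m=2,k=1: acc = 20+3 = 23
m=2,k=2: acc = 23+4 = 27
m=2,k=3: acc = 27+5 = 32
m=2,k=4: acc = 32+6 = 38
m=2,k=5: acc = 38+7 = 45
m=3,k=1: acc = 45+4 = 49
m=3,k=2: acc = 49+5 = 54
m=3,k=3: acc = 54+6 = 60
m=3,k=4: acc = 60+7 = 67
m=3,k=5: acc = 67+8 = 75
m=4,k=1: acc = 75+5 = 80
m=4,k=2: acc = 80+6 = 86
m=4,k=3: acc = 86+7 = 93
m=4,k=4: acc = 93+8 = 101
m=4,k=5: acc = 101+9 = 110
m=5,k=1: acc = 110+6 = 116
m=5,k=2: acc = 116+7 = 123
m=5,k=3: acc = 123+8 = 131
m=5,k=4: acc = 131+9 = 140
m=5,k=5: acc = 140+10 = 150

150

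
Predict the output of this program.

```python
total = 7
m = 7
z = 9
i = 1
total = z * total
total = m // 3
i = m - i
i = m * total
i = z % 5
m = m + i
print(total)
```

2

total = 9*7 = 63
total = 7//3 = 2
i = 7-1 = 6
i = 7*2 = 14
i = 9%5 = 4
m = 7+4 = 11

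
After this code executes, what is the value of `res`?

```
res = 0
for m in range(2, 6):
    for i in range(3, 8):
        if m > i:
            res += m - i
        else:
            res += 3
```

55

m=2,i=3: not 2>3, res = 0+3 = 3
m=2,i=4: not 2>4, res = 3+3 = 6
m=2,i=5: not 2>5, res = 6+3 = 9
m=2,i=6: not 2>6, res = 9+3 = 12
m=2,i=7: not 2>7, res = 12+3 = 15
m=3,i=3: not 3>3, res = 15+3 = 18
m=3,i=4: not 3>4, res = 18+3 = 21
m=3,i=5: not 3>5, res = 21+3 = 24
m=3,i=6: not 3>6, res = 24+3 = 27
m=3,i=7: not 3>7, res = 27+3 = 30
m=4,i=3: 4>3, res = 30+1 = 31
m=4,i=4: not 4>4, res = 31+3 = 34
m=4,i=5: not 4>5, res = 34+3 = 37
m=4,i=6: not 4>6, res = 37+3 = 40
m=4,i=7: not 4>7, res = 40+3 = 43
m=5,i=3: 5>3, res = 43+2 = 45
m=5,i=4: 5>4, res = 45+1 = 46
m=5,i=5: not 5>5, res = 46+3 = 49
m=5,i=6: not 5>6, res = 49+3 = 52
m=5,i=7: not 5>7, res = 52+3 = 55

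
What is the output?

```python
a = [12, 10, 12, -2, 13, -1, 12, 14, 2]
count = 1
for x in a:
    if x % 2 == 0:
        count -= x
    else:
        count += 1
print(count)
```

-57

x=12: even, count = 1-12 = -11
x=10: even, count = (-11)-10 = -21
x=12: even, count = (-21)-12 = -33
x=-2: even, count = (-33)-(-2) = -31
x=13: not even, count = (-31)+1 = -30
x=-1: not even, count = (-30)+1 = -29
x=12: even, count = (-29)-12 = -41
x=14: even, count = (-41)-14 = -55
x=2: even, count = (-55)-2 = -57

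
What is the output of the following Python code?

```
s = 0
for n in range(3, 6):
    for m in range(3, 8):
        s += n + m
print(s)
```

n=3,m=3: s = 0+6 = 6
n=3,m=4: s = 6+7 = 13
n=3,m=5: s = 13+8 = 21
n=3,m=6: s = 21+9 = 30
n=3,m=7: s = 30+10 = 40
n=4,m=3: s = 40+7 = 47
n=4,m=4: s = 47+8 = 55
n=4,m=5: s = 55+9 = 64
n=4,m=6: s = 64+10 = 74
n=4,m=7: s = 74+11 = 85
n=5,m=3: s = 85+8 = 93
n=5,m=4: s = 93+9 = 102
n=5,m=5: s = 102+10 = 112
n=5,m=6: s = 112+11 = 123
n=5,m=7: s = 123+12 = 135

135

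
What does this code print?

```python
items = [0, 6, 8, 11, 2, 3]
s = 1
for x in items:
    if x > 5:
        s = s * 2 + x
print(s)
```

59

x=0: not >5
x=6: >5, s = 1*2+6 = 8
x=8: >5, s = 8*2+8 = 24
x=11: >5, s = 24*2+11 = 59
x=2: not >5
x=3: not >5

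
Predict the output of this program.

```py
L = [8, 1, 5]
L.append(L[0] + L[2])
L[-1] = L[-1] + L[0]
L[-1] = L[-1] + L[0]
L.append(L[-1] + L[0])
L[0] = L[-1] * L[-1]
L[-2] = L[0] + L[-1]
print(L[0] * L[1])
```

1369

append L[0]+L[2] = 8+5 = 13 → [8, 1, 5, 13]
L[-1] = L[-1]+L[0] = 13+8 = 21 → [8, 1, 5, 21]
L[-1] = L[-1]+L[0] = 21+8 = 29 → [8, 1, 5, 29]
append L[-1]+L[0] = 29+8 = 37 → [8, 1, 5, 29, 37]
L[0] = L[-1]*L[-1] = 37*37 = 1369 → [1369, 1, 5, 29, 37]
L[-2] = L[0]+L[-1] = 1369+37 = 1406 → [1369, 1, 5, 1406, 37]
L[0]*L[1] = 1369*1 = 1369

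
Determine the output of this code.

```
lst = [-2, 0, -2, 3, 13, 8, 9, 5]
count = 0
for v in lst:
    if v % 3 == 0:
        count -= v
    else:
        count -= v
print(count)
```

v=-2: not %3==0, count = 0-(-2) = 2
v=0: %3==0, count = 2-0 = 2
v=-2: not %3==0, count = 2-(-2) = 4
v=3: %3==0, count = 4-3 = 1
v=13: not %3==0, count = 1-13 = -12
v=8: not %3==0, count = (-12)-8 = -20
v=9: %3==0, count = (-20)-9 = -29
v=5: not %3==0, count = (-29)-5 = -34

-34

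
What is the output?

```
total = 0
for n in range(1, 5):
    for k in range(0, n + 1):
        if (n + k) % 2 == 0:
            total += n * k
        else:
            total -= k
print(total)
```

34

n=1,k=0: odd sum, total = 0-0 = 0
n=1,k=1: even sum, total = 0+1 = 1
n=2,k=0: even sum, total = 1+0 = 1
n=2,k=1: odd sum, total = 1-1 = 0
n=2,k=2: even sum, total = 0+4 = 4
n=3,k=0: odd sum, total = 4-0 = 4
n=3,k=1: even sum, total = 4+3 = 7
n=3,k=2: odd sum, total = 7-2 = 5
n=3,k=3: even sum, total = 5+9 = 14
n=4,k=0: even sum, total = 14+0 = 14
n=4,k=1: odd sum, total = 14-1 = 13
n=4,k=2: even sum, total = 13+8 = 21
n=4,k=3: odd sum, total = 21-3 = 18
n=4,k=4: even sum, total = 18+16 = 34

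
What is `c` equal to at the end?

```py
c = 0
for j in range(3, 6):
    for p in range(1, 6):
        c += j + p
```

105

j=3,p=1: c = 0+4 = 4
j=3,p=2: c = 4+5 = 9
j=3,p=3: c = 9+6 = 15
j=3,p=4: c = 15+7 = 22
j=3,p=5: c = 22+8 = 30
j=4,p=1: c = 30+5 = 35
j=4,p=2: c = 35+6 = 41
j=4,p=3: c = 41+7 = 48
j=4,p=4: c = 48+8 = 56
j=4,p=5: c = 56+9 = 65
j=5,p=1: c = 65+6 = 71
j=5,p=2: c = 71+7 = 78
j=5,p=3: c = 78+8 = 86
j=5,p=4: c = 86+9 = 95
j=5,p=5: c = 95+10 = 105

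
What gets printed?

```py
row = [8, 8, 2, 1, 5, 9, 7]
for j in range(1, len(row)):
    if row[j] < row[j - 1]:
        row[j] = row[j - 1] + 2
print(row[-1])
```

18

j=1: 8>=8, unchanged → [8, 8, 2, 1, 5, 9, 7]
j=2: 2<8, row[2] = 8+2 = 10 → [8, 8, 10, 1, 5, 9, 7]
j=3: 1<10, row[3] = 10+2 = 12 → [8, 8, 10, 12, 5, 9, 7]
j=4: 5<12, row[4] = 12+2 = 14 → [8, 8, 10, 12, 14, 9, 7]
j=5: 9<14, row[5] = 14+2 = 16 → [8, 8, 10, 12, 14, 16, 7]
j=6: 7<16, row[6] = 16+2 = 18 → [8, 8, 10, 12, 14, 16, 18]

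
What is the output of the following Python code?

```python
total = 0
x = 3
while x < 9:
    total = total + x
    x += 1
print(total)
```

33

x=3: total = 0+3 = 3
x=4: total = 3+4 = 7
x=5: total = 7+5 = 12
x=6: total = 12+6 = 18
x=7: total = 18+7 = 25
x=8: total = 25+8 = 33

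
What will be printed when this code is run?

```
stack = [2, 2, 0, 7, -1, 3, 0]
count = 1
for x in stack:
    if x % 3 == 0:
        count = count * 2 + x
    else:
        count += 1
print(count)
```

x=2: not %3==0, count = 1+1 = 2
x=2: not %3==0, count = 2+1 = 3
x=0: %3==0, count = 3*2+0 = 6
x=7: not %3==0, count = 6+1 = 7
x=-1: not %3==0, count = 7+1 = 8
x=3: %3==0, count = 8*2+3 = 19
x=0: %3==0, count = 19*2+0 = 38

38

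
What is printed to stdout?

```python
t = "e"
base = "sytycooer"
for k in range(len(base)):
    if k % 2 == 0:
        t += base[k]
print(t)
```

estcor

k=0: add 's' → 'es'
k=1: skip
k=2: add 't' → 'est'
k=3: skip
k=4: add 'c' → 'estc'
k=5: skip
k=6: add 'o' → 'estco'
k=7: skip
k=8: add 'r' → 'estcor'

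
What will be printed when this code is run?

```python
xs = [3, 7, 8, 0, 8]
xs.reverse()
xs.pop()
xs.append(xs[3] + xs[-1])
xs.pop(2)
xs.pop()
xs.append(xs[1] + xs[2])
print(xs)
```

[8, 0, 7, 7]

reverse → [8, 0, 8, 7, 3]
pop() removes 3 → [8, 0, 8, 7]
append xs[3]+xs[-1] = 7+7 = 14 → [8, 0, 8, 7, 14]
pop(2) removes 8 → [8, 0, 7, 14]
pop() removes 14 → [8, 0, 7]
append xs[1]+xs[2] = 0+7 = 7 → [8, 0, 7, 7]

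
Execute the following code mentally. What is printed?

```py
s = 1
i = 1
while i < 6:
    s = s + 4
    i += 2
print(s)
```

13

i=1: s = 1+4 = 5
i=3: s = 5+4 = 9
i=5: s = 9+4 = 13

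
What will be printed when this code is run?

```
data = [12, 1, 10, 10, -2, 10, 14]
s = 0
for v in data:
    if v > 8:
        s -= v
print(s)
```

-56

v=12: >8, s = 0-12 = -12
v=1: not >8
v=10: >8, s = (-12)-10 = -22
v=10: >8, s = (-22)-10 = -32
v=-2: not >8
v=10: >8, s = (-32)-10 = -42
v=14: >8, s = (-42)-14 = -56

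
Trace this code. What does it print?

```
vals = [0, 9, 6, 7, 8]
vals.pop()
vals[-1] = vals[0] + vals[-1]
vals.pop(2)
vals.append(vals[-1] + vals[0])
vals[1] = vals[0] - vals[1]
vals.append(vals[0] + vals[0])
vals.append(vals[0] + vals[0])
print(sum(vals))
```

5

pop() removes 8 → [0, 9, 6, 7]
vals[-1] = vals[0]+vals[-1] = 0+7 = 7 → [0, 9, 6, 7]
pop(2) removes 6 → [0, 9, 7]
append vals[-1]+vals[0] = 7+0 = 7 → [0, 9, 7, 7]
vals[1] = vals[0]-vals[1] = 0-9 = -9 → [0, -9, 7, 7]
append vals[0]+vals[0] = 0+0 = 0 → [0, -9, 7, 7, 0]
append vals[0]+vals[0] = 0+0 = 0 → [0, -9, 7, 7, 0, 0]
sum = 5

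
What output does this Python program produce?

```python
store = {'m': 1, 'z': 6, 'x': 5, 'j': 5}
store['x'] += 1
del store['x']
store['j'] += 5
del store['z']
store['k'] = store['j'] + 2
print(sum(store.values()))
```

store['x'] = 5+1 = 6 → {'m': 1, 'z': 6, 'x': 6, 'j': 5}
del 'x' → {'m': 1, 'z': 6, 'j': 5}
store['j'] = 5+5 = 10 → {'m': 1, 'z': 6, 'j': 10}
del 'z' → {'m': 1, 'j': 10}
store['k'] = store['j']+2 = 12 → {'m': 1, 'j': 10, 'k': 12}
sum of values = 23

23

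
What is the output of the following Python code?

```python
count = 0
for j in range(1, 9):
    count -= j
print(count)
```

-36

j=1: count = 0-1 = -1
j=2: count = (-1)-2 = -3
j=3: count = (-3)-3 = -6
j=4: count = (-6)-4 = -10
j=5: count = (-10)-5 = -15
j=6: count = (-15)-6 = -21
j=7: count = (-21)-7 = -28
j=8: count = (-28)-8 = -36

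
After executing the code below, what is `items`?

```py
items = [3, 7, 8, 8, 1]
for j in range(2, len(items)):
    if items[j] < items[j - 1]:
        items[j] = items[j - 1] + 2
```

j=2: 8>=7, unchanged → [3, 7, 8, 8, 1]
j=3: 8>=8, unchanged → [3, 7, 8, 8, 1]
j=4: 1<8, items[4] = 8+2 = 10 → [3, 7, 8, 8, 10]

[3, 7, 8, 8, 10]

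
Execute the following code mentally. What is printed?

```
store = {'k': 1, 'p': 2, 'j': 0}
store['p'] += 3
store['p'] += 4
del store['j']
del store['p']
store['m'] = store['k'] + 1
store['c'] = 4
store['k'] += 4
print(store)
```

store['p'] = 2+3 = 5 → {'k': 1, 'p': 5, 'j': 0}
store['p'] = 5+4 = 9 → {'k': 1, 'p': 9, 'j': 0}
del 'j' → {'k': 1, 'p': 9}
del 'p' → {'k': 1}
store['m'] = store['k']+1 = 2 → {'k': 1, 'm': 2}
store['c'] = 4 → {'k': 1, 'm': 2, 'c': 4}
store['k'] = 1+4 = 5 → {'k': 5, 'm': 2, 'c': 4}

{'k': 5, 'm': 2, 'c': 4}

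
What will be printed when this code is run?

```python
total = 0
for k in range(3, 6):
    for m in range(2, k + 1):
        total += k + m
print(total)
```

66

k=3,m=2: total = 0+5 = 5
k=3,m=3: total = 5+6 = 11
k=4,m=2: total = 11+6 = 17
k=4,m=3: total = 17+7 = 24
k=4,m=4: total = 24+8 = 32
k=5,m=2: total = 32+7 = 39
k=5,m=3: total = 39+8 = 47
k=5,m=4: total = 47+9 = 56
k=5,m=5: total = 56+10 = 66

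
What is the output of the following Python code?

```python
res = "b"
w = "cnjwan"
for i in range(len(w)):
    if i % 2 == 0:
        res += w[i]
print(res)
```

bcja

i=0: add 'c' → 'bc'
i=1: skip
i=2: add 'j' → 'bcj'
i=3: skip
i=4: add 'a' → 'bcja'
i=5: skip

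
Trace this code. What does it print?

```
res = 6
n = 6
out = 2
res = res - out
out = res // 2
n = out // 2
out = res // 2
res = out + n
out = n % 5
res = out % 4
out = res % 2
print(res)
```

1

res = 6-2 = 4
out = 4//2 = 2
n = 2//2 = 1
out = 4//2 = 2
res = 2+1 = 3
out = 1%5 = 1
res = 1%4 = 1
out = 1%2 = 1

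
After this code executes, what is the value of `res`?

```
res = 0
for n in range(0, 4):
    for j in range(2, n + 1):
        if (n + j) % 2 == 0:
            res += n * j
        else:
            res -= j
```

n=2,j=2: even sum, res = 0+4 = 4
n=3,j=2: odd sum, res = 4-2 = 2
n=3,j=3: even sum, res = 2+9 = 11

11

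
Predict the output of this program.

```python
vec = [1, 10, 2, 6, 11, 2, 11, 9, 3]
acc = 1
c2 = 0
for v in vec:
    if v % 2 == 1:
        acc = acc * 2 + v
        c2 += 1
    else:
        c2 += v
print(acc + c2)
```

v=1: odd, acc = 1*2+1 = 3; c2=1
v=10: not odd; c2=11
v=2: not odd; c2=13
v=6: not odd; c2=19
v=11: odd, acc = 3*2+11 = 17; c2=20
v=2: not odd; c2=22
v=11: odd, acc = 17*2+11 = 45; c2=23
v=9: odd, acc = 45*2+9 = 99; c2=24
v=3: odd, acc = 99*2+3 = 201; c2=25
acc+c2 = 201+25 = 226

226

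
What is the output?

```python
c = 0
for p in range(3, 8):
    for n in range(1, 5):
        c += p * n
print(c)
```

250

p=3,n=1: c = 0+3 = 3
p=3,n=2: c = 3+6 = 9
p=3,n=3: c = 9+9 = 18
p=3,n=4: c = 18+12 = 30
p=4,n=1: c = 30+4 = 34
p=4,n=2: c = 34+8 = 42
p=4,n=3: c = 42+12 = 54
p=4,n=4: c = 54+16 = 70
p=5,n=1: c = 70+5 = 75
p=5,n=2: c = 75+10 = 85
p=5,n=3: c = 85+15 = 100
p=5,n=4: c = 100+20 = 120
p=6,n=1: c = 120+6 = 126
p=6,n=2: c = 126+12 = 138
p=6,n=3: c = 138+18 = 156
p=6,n=4: c = 156+24 = 180
p=7,n=1: c = 180+7 = 187
p=7,n=2: c = 187+14 = 201
p=7,n=3: c = 201+21 = 222
p=7,n=4: c = 222+28 = 250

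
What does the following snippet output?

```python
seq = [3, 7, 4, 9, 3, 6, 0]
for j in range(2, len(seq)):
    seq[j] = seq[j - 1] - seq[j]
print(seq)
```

[3, 7, 3, -6, -9, -15, -15]

j=2: seq[2] = 7-4 = 3 → [3, 7, 3, 9, 3, 6, 0]
j=3: seq[3] = 3-9 = -6 → [3, 7, 3, -6, 3, 6, 0]
j=4: seq[4] = (-6)-3 = -9 → [3, 7, 3, -6, -9, 6, 0]
j=5: seq[5] = (-9)-6 = -15 → [3, 7, 3, -6, -9, -15, 0]
j=6: seq[6] = (-15)-0 = -15 → [3, 7, 3, -6, -9, -15, -15]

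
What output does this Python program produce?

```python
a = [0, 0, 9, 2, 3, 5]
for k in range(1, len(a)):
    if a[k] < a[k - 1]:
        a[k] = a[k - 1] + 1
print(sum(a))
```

k=1: 0>=0, unchanged → [0, 0, 9, 2, 3, 5]
k=2: 9>=0, unchanged → [0, 0, 9, 2, 3, 5]
k=3: 2<9, a[3] = 9+1 = 10 → [0, 0, 9, 10, 3, 5]
k=4: 3<10, a[4] = 10+1 = 11 → [0, 0, 9, 10, 11, 5]
k=5: 5<11, a[5] = 11+1 = 12 → [0, 0, 9, 10, 11, 12]
sum = 42

42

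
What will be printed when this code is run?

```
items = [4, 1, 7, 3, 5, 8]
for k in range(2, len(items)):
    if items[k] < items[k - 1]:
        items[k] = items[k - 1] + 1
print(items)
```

[4, 1, 7, 8, 9, 10]

k=2: 7>=1, unchanged → [4, 1, 7, 3, 5, 8]
k=3: 3<7, items[3] = 7+1 = 8 → [4, 1, 7, 8, 5, 8]
k=4: 5<8, items[4] = 8+1 = 9 → [4, 1, 7, 8, 9, 8]
k=5: 8<9, items[5] = 9+1 = 10 → [4, 1, 7, 8, 9, 10]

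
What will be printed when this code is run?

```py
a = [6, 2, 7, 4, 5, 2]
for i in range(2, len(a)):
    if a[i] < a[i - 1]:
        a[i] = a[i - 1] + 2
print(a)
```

i=2: 7>=2, unchanged → [6, 2, 7, 4, 5, 2]
i=3: 4<7, a[3] = 7+2 = 9 → [6, 2, 7, 9, 5, 2]
i=4: 5<9, a[4] = 9+2 = 11 → [6, 2, 7, 9, 11, 2]
i=5: 2<11, a[5] = 11+2 = 13 → [6, 2, 7, 9, 11, 13]

[6, 2, 7, 9, 11, 13]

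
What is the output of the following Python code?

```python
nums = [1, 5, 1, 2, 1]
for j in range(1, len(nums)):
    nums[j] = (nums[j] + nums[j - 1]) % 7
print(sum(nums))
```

12

j=1: nums[1] = (5+1)%7 = 6 → [1, 6, 1, 2, 1]
j=2: nums[2] = (1+6)%7 = 0 → [1, 6, 0, 2, 1]
j=3: nums[3] = (2+0)%7 = 2 → [1, 6, 0, 2, 1]
j=4: nums[4] = (1+2)%7 = 3 → [1, 6, 0, 2, 3]
sum = 12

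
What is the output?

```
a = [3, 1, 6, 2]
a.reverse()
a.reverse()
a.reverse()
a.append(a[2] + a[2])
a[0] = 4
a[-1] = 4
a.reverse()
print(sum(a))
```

reverse → [2, 6, 1, 3]
reverse → [3, 1, 6, 2]
reverse → [2, 6, 1, 3]
append a[2]+a[2] = 1+1 = 2 → [2, 6, 1, 3, 2]
a[0] = 4 → [4, 6, 1, 3, 2]
a[-1] = 4 → [4, 6, 1, 3, 4]
reverse → [4, 3, 1, 6, 4]
sum = 18

18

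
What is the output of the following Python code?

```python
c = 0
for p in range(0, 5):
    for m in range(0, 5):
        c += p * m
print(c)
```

100

p=0,m=0: c = 0+0 = 0
p=0,m=1: c = 0+0 = 0
p=0,m=2: c = 0+0 = 0
p=0,m=3: c = 0+0 = 0
p=0,m=4: c = 0+0 = 0
p=1,m=0: c = 0+0 = 0
p=1,m=1: c = 0+1 = 1
p=1,m=2: c = 1+2 = 3
p=1,m=3: c = 3+3 = 6
p=1,m=4: c = 6+4 = 10
p=2,m=0: c = 10+0 = 10
p=2,m=1: c = 10+2 = 12
p=2,m=2: c = 12+4 = 16
p=2,m=3: c = 16+6 = 22
p=2,m=4: c = 22+8 = 30
p=3,m=0: c = 30+0 = 30
p=3,m=1: c = 30+3 = 33
p=3,m=2: c = 33+6 = 39
p=3,m=3: c = 39+9 = 48
p=3,m=4: c = 48+12 = 60
p=4,m=0: c = 60+0 = 60
p=4,m=1: c = 60+4 = 64
p=4,m=2: c = 64+8 = 72
p=4,m=3: c = 72+12 = 84
p=4,m=4: c = 84+16 = 100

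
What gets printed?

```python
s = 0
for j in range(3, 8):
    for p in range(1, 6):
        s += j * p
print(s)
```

375

j=3,p=1: s = 0+3 = 3
j=3,p=2: s = 3+6 = 9
j=3,p=3: s = 9+9 = 18
j=3,p=4: s = 18+12 = 30
j=3,p=5: s = 30+15 = 45
j=4,p=1: s = 45+4 = 49
j=4,p=2: s = 49+8 = 57
j=4,p=3: s = 57+12 = 69
j=4,p=4: s = 69+16 = 85
j=4,p=5: s = 85+20 = 105
j=5,p=1: s = 105+5 = 110
j=5,p=2: s = 110+10 = 120
j=5,p=3: s = 120+15 = 135
j=5,p=4: s = 135+20 = 155
j=5,p=5: s = 155+25 = 180
j=6,p=1: s = 180+6 = 186
j=6,p=2: s = 186+12 = 198
j=6,p=3: s = 198+18 = 216
j=6,p=4: s = 216+24 = 240
j=6,p=5: s = 240+30 = 270
j=7,p=1: s = 270+7 = 277
j=7,p=2: s = 277+14 = 291
j=7,p=3: s = 291+21 = 312
j=7,p=4: s = 312+28 = 340
j=7,p=5: s = 340+35 = 375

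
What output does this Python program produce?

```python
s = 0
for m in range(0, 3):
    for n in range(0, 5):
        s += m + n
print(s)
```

45

m=0,n=0: s = 0+0 = 0
m=0,n=1: s = 0+1 = 1
m=0,n=2: s = 1+2 = 3
m=0,n=3: s = 3+3 = 6
m=0,n=4: s = 6+4 = 10
m=1,n=0: s = 10+1 = 11
m=1,n=1: s = 11+2 = 13
m=1,n=2: s = 13+3 = 16
m=1,n=3: s = 16+4 = 20
m=1,n=4: s = 20+5 = 25
m=2,n=0: s = 25+2 = 27
m=2,n=1: s = 27+3 = 30
m=2,n=2: s = 30+4 = 34
m=2,n=3: s = 34+5 = 39
m=2,n=4: s = 39+6 = 45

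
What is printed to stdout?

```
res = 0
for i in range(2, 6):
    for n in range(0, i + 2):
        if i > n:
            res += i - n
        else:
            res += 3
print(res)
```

58

i=2,n=0: 2>0, res = 0+2 = 2
i=2,n=1: 2>1, res = 2+1 = 3
i=2,n=2: not 2>2, res = 3+3 = 6
i=2,n=3: not 2>3, res = 6+3 = 9
i=3,n=0: 3>0, res = 9+3 = 12
i=3,n=1: 3>1, res = 12+2 = 14
i=3,n=2: 3>2, res = 14+1 = 15
i=3,n=3: not 3>3, res = 15+3 = 18
i=3,n=4: not 3>4, res = 18+3 = 21
i=4,n=0: 4>0, res = 21+4 = 25
i=4,n=1: 4>1, res = 25+3 = 28
i=4,n=2: 4>2, res = 28+2 = 30
i=4,n=3: 4>3, res = 30+1 = 31
i=4,n=4: not 4>4, res = 31+3 = 34
i=4,n=5: not 4>5, res = 34+3 = 37
i=5,n=0: 5>0, res = 37+5 = 42
i=5,n=1: 5>1, res = 42+4 = 46
i=5,n=2: 5>2, res = 46+3 = 49
i=5,n=3: 5>3, res = 49+2 = 51
i=5,n=4: 5>4, res = 51+1 = 52
i=5,n=5: not 5>5, res = 52+3 = 55
i=5,n=6: not 5>6, res = 55+3 = 58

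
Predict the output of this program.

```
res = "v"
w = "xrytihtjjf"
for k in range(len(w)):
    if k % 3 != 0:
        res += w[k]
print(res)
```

k=0: skip
k=1: add 'r' → 'vr'
k=2: add 'y' → 'vry'
k=3: skip
k=4: add 'i' → 'vryi'
k=5: add 'h' → 'vryih'
k=6: skip
k=7: add 'j' → 'vryihj'
k=8: add 'j' → 'vryihjj'
k=9: skip

vryihjj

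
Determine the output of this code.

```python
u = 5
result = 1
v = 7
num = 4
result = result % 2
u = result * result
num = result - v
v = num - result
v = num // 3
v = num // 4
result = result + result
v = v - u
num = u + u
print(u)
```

1

result = 1%2 = 1
u = 1*1 = 1
num = 1-7 = -6
v = (-6)-1 = -7
v = (-6)//3 = -2
v = (-6)//4 = -2
result = 1+1 = 2
v = (-2)-1 = -3
num = 1+1 = 2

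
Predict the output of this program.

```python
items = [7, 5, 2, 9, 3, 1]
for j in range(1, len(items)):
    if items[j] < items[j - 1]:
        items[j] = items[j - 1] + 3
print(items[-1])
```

22

j=1: 5<7, items[1] = 7+3 = 10 → [7, 10, 2, 9, 3, 1]
j=2: 2<10, items[2] = 10+3 = 13 → [7, 10, 13, 9, 3, 1]
j=3: 9<13, items[3] = 13+3 = 16 → [7, 10, 13, 16, 3, 1]
j=4: 3<16, items[4] = 16+3 = 19 → [7, 10, 13, 16, 19, 1]
j=5: 1<19, items[5] = 19+3 = 22 → [7, 10, 13, 16, 19, 22]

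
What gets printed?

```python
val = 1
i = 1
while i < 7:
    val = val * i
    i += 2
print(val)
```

i=1: val = 1*1 = 1
i=3: val = 1*3 = 3
i=5: val = 3*5 = 15

15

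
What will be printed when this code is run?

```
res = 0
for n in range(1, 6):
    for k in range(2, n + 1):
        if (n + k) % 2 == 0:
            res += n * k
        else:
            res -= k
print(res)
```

66

n=2,k=2: even sum, res = 0+4 = 4
n=3,k=2: odd sum, res = 4-2 = 2
n=3,k=3: even sum, res = 2+9 = 11
n=4,k=2: even sum, res = 11+8 = 19
n=4,k=3: odd sum, res = 19-3 = 16
n=4,k=4: even sum, res = 16+16 = 32
n=5,k=2: odd sum, res = 32-2 = 30
n=5,k=3: even sum, res = 30+15 = 45
n=5,k=4: odd sum, res = 45-4 = 41
n=5,k=5: even sum, res = 41+25 = 66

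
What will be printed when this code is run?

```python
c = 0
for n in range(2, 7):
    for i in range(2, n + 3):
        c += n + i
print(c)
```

n=2,i=2: c = 0+4 = 4
n=2,i=3: c = 4+5 = 9
n=2,i=4: c = 9+6 = 15
n=3,i=2: c = 15+5 = 20
n=3,i=3: c = 20+6 = 26
n=3,i=4: c = 26+7 = 33
n=3,i=5: c = 33+8 = 41
n=4,i=2: c = 41+6 = 47
n=4,i=3: c = 47+7 = 54
n=4,i=4: c = 54+8 = 62
n=4,i=5: c = 62+9 = 71
n=4,i=6: c = 71+10 = 81
n=5,i=2: c = 81+7 = 88
n=5,i=3: c = 88+8 = 96
n=5,i=4: c = 96+9 = 105
n=5,i=5: c = 105+10 = 115
n=5,i=6: c = 115+11 = 126
n=5,i=7: c = 126+12 = 138
n=6,i=2: c = 138+8 = 146
n=6,i=3: c = 146+9 = 155
n=6,i=4: c = 155+10 = 165
n=6,i=5: c = 165+11 = 176
n=6,i=6: c = 176+12 = 188
n=6,i=7: c = 188+13 = 201
n=6,i=8: c = 201+14 = 215

215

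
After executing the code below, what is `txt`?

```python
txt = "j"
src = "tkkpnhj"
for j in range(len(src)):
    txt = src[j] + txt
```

'jhnpkktj'

j=0: prepend 't' → 'tj'
j=1: prepend 'k' → 'ktj'
j=2: prepend 'k' → 'kktj'
j=3: prepend 'p' → 'pkktj'
j=4: prepend 'n' → 'npkktj'
j=5: prepend 'h' → 'hnpkktj'
j=6: prepend 'j' → 'jhnpkktj'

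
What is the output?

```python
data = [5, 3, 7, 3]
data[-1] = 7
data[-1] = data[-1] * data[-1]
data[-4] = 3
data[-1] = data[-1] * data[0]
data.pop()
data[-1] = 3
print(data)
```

[3, 3, 3]

data[-1] = 7 → [5, 3, 7, 7]
data[-1] = data[-1]*data[-1] = 7*7 = 49 → [5, 3, 7, 49]
data[-4] = 3 → [3, 3, 7, 49]
data[-1] = data[-1]*data[0] = 49*3 = 147 → [3, 3, 7, 147]
pop() removes 147 → [3, 3, 7]
data[-1] = 3 → [3, 3, 3]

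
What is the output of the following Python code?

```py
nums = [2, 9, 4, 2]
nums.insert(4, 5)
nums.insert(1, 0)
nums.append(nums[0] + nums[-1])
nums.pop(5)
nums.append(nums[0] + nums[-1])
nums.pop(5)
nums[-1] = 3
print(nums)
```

insert 5 at 4 → [2, 9, 4, 2, 5]
insert 0 at 1 → [2, 0, 9, 4, 2, 5]
append nums[0]+nums[-1] = 2+5 = 7 → [2, 0, 9, 4, 2, 5, 7]
pop(5) removes 5 → [2, 0, 9, 4, 2, 7]
append nums[0]+nums[-1] = 2+7 = 9 → [2, 0, 9, 4, 2, 7, 9]
pop(5) removes 7 → [2, 0, 9, 4, 2, 9]
nums[-1] = 3 → [2, 0, 9, 4, 2, 3]

[2, 0, 9, 4, 2, 3]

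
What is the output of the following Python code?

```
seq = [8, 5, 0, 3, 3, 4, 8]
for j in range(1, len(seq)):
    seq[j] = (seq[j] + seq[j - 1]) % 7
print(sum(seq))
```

j=1: seq[1] = (5+8)%7 = 6 → [8, 6, 0, 3, 3, 4, 8]
j=2: seq[2] = (0+6)%7 = 6 → [8, 6, 6, 3, 3, 4, 8]
j=3: seq[3] = (3+6)%7 = 2 → [8, 6, 6, 2, 3, 4, 8]
j=4: seq[4] = (3+2)%7 = 5 → [8, 6, 6, 2, 5, 4, 8]
j=5: seq[5] = (4+5)%7 = 2 → [8, 6, 6, 2, 5, 2, 8]
j=6: seq[6] = (8+2)%7 = 3 → [8, 6, 6, 2, 5, 2, 3]
sum = 32

32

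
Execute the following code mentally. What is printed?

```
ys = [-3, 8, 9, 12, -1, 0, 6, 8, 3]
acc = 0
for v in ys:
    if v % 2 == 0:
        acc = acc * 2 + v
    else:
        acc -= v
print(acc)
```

v=-3: not even, acc = 0-(-3) = 3
v=8: even, acc = 3*2+8 = 14
v=9: not even, acc = 14-9 = 5
v=12: even, acc = 5*2+12 = 22
v=-1: not even, acc = 22-(-1) = 23
v=0: even, acc = 23*2+0 = 46
v=6: even, acc = 46*2+6 = 98
v=8: even, acc = 98*2+8 = 204
v=3: not even, acc = 204-3 = 201

201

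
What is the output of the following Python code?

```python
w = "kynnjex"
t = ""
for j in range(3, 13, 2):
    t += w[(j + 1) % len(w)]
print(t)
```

j=3: add w[4]='j' → 'j'
j=5: add w[6]='x' → 'jx'
j=7: add w[1]='y' → 'jxy'
j=9: add w[3]='n' → 'jxyn'
j=11: add w[5]='e' → 'jxyne'

jxyne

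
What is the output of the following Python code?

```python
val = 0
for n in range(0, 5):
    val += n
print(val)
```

10

n=0: val = 0+0 = 0
n=1: val = 0+1 = 1
n=2: val = 1+2 = 3
n=3: val = 3+3 = 6
n=4: val = 6+4 = 10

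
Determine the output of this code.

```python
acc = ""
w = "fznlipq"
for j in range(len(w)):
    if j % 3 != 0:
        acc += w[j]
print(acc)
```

j=0: skip
j=1: add 'z' → 'z'
j=2: add 'n' → 'zn'
j=3: skip
j=4: add 'i' → 'zni'
j=5: add 'p' → 'znip'
j=6: skip

znip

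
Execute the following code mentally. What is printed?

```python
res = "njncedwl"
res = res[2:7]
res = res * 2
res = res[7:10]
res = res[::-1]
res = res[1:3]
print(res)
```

de

slice [2:7] → 'ncedw'
repeat ×2 → 'ncedwncedw'
slice [7:10] → 'edw'
reverse → 'wde'
slice [1:3] → 'de'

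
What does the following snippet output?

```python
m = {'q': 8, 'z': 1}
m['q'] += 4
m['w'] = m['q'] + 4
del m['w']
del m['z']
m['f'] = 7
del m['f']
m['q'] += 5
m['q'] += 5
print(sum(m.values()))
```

m['q'] = 8+4 = 12 → {'q': 12, 'z': 1}
m['w'] = m['q']+4 = 16 → {'q': 12, 'z': 1, 'w': 16}
del 'w' → {'q': 12, 'z': 1}
del 'z' → {'q': 12}
m['f'] = 7 → {'q': 12, 'f': 7}
del 'f' → {'q': 12}
m['q'] = 12+5 = 17 → {'q': 17}
m['q'] = 17+5 = 22 → {'q': 22}
sum of values = 22

22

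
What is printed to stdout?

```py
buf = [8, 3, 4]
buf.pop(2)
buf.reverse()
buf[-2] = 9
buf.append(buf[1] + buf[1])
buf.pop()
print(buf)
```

[9, 8]

pop(2) removes 4 → [8, 3]
reverse → [3, 8]
buf[-2] = 9 → [9, 8]
append buf[1]+buf[1] = 8+8 = 16 → [9, 8, 16]
pop() removes 16 → [9, 8]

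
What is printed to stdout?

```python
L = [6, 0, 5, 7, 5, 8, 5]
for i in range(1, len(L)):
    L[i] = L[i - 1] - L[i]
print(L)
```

[6, 6, 1, -6, -11, -19, -24]

i=1: L[1] = 6-0 = 6 → [6, 6, 5, 7, 5, 8, 5]
i=2: L[2] = 6-5 = 1 → [6, 6, 1, 7, 5, 8, 5]
i=3: L[3] = 1-7 = -6 → [6, 6, 1, -6, 5, 8, 5]
i=4: L[4] = (-6)-5 = -11 → [6, 6, 1, -6, -11, 8, 5]
i=5: L[5] = (-11)-8 = -19 → [6, 6, 1, -6, -11, -19, 5]
i=6: L[6] = (-19)-5 = -24 → [6, 6, 1, -6, -11, -19, -24]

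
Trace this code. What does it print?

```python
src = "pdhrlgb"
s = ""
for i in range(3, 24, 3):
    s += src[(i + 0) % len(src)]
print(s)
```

i=3: add src[3]='r' → 'r'
i=6: add src[6]='b' → 'rb'
i=9: add src[2]='h' → 'rbh'
i=12: add src[5]='g' → 'rbhg'
i=15: add src[1]='d' → 'rbhgd'
i=18: add src[4]='l' → 'rbhgdl'
i=21: add src[0]='p' → 'rbhgdlp'

rbhgdlp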